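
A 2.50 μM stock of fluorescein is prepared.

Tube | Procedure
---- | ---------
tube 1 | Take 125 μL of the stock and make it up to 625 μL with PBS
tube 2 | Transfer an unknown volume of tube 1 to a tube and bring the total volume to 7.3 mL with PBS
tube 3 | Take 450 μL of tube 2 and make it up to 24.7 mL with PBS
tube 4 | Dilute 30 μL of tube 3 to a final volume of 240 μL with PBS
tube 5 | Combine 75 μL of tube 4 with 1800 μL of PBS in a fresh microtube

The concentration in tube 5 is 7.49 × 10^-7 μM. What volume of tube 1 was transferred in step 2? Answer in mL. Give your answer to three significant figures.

0.120 mL

Step 1: 125 μL brought to 625 μL → factor 625/125 = 5
Step 2: v brought to 7.3 mL → factor = 7.3 mL/v
Step 3: 450 μL brought to 24.7 mL → factor 24700/450 = 54.889
Step 4: 30 μL brought to 240 μL → factor 240/30 = 8
Step 5: 75 μL + 1800 μL = 1875 μL total → factor 1875/75 = 25
Product of known-step factors = 54889
Overall factor = 2.50 μM / (7.49 × 10^-7 μM) = 3.3378 × 10^6
Step-2 factor = 3.3378 × 10^6 / 54889 = 60.81
v = 7.3 mL / 60.81 = 0.120 mL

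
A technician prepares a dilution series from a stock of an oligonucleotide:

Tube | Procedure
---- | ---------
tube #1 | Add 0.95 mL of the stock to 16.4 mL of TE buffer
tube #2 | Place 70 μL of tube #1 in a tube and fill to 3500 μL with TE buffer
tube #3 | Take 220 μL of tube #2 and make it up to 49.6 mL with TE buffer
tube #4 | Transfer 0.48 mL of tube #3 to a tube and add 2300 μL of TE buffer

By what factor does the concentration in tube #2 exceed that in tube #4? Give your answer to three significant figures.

1.31 × 10^3

Step 1: 0.95 mL + 16.4 mL = 17.35 mL total → factor 17.35/0.95 = 18.263
Step 2: 70 μL brought to 3500 μL → factor 3500/70 = 50
Step 3: 220 μL brought to 49.6 mL → factor 49600/220 = 225.45
Step 4: 0.48 mL + 2300 μL = 2.78 mL total → factor 2.78/0.48 = 5.7917
Dilution factor to tube #2 = 913.16; to tube #4 = 1.1924 × 10^6
[tube #2]/[tube #4] = (factor to tube #4)/(factor to tube #2) = 1.1924 × 10^6/913.16 = 1.31 × 10^3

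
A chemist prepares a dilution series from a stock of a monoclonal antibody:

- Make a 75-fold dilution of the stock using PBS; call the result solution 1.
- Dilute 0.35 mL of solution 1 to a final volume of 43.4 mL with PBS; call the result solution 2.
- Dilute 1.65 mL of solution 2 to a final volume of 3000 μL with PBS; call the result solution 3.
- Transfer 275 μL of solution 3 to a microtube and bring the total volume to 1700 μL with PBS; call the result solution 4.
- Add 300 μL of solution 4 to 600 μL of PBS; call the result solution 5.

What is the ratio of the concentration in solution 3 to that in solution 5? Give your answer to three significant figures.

18.5

Step 1: 75-fold → factor 75
Step 2: 0.35 mL brought to 43.4 mL → factor 43.4/0.35 = 124
Step 3: 1.65 mL brought to 3000 μL → factor 3/1.65 = 1.8182
Step 4: 275 μL brought to 1700 μL → factor 1700/275 = 6.1818
Step 5: 300 μL + 600 μL = 900 μL total → factor 900/300 = 3
Dilution factor to solution 3 = 16909; to solution 5 = 3.1359 × 10^5
[solution 3]/[solution 5] = (factor to solution 5)/(factor to solution 3) = 3.1359 × 10^5/16909 = 18.5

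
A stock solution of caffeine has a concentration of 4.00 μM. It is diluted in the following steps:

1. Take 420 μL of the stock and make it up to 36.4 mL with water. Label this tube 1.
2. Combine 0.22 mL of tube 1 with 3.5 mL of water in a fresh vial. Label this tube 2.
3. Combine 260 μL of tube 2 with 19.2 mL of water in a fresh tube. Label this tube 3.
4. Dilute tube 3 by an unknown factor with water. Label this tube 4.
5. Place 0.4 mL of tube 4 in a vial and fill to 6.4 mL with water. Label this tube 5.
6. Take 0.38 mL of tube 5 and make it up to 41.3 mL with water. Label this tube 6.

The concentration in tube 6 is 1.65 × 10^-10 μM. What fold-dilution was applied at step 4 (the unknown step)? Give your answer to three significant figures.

Step 1: 420 μL brought to 36.4 mL → factor 36400/420 = 86.667
Step 2: 0.22 mL + 3.5 mL = 3.72 mL total → factor 3.72/0.22 = 16.909
Step 3: 260 μL + 19.2 mL = 19460 μL total → factor 19460/260 = 74.846
Step 4: unknown factor x
Step 5: 0.4 mL brought to 6.4 mL → factor 6.4/0.4 = 16
Step 6: 0.38 mL brought to 41.3 mL → factor 41.3/0.38 = 108.68
Product of known-step factors = 1.9073 × 10^8
Overall factor = 4.00 μM / (1.65 × 10^-10 μM) = 2.4242 × 10^10
x = 2.4242 × 10^10 / 1.9073 × 10^8 = 127

127-fold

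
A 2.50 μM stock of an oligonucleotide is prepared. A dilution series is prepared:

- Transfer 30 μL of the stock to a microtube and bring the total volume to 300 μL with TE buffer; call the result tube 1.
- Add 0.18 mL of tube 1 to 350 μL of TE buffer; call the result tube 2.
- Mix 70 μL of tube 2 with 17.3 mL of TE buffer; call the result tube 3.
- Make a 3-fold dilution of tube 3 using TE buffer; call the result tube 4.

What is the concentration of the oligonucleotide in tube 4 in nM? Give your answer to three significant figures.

0.114 nM

Step 1: 30 μL brought to 300 μL → factor 300/30 = 10
Step 2: 0.18 mL + 350 μL = 0.53 mL total → factor 0.53/0.18 = 2.9444
Step 3: 70 μL + 17.3 mL = 17370 μL total → factor 17370/70 = 248.14
Step 4: 3-fold → factor 3
Overall dilution factor = 10 × 2.9444 × 248.14 × 3 = 21919
Final = 2.50 μM / 21919 = 0.0001141 μM = 0.114 nM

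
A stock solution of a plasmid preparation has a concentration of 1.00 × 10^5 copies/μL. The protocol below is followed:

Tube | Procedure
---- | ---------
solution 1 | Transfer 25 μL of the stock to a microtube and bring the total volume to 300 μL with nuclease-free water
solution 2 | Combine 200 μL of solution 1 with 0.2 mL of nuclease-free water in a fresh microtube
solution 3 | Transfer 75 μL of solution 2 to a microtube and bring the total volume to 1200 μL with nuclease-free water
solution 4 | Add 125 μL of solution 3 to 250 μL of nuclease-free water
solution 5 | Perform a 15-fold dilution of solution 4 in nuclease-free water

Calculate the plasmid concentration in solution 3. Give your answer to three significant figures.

Step 1: 25 μL brought to 300 μL → factor 300/25 = 12
Step 2: 200 μL + 0.2 mL = 400 μL total → factor 400/200 = 2
Step 3: 75 μL brought to 1200 μL → factor 1200/75 = 16
Dilution factor through solution 3 = 12 × 2 × 16 = 384
[solution 3] = 1.00 × 10^5 copies/μL / 384 = 260 copies/μL

260 copies/μL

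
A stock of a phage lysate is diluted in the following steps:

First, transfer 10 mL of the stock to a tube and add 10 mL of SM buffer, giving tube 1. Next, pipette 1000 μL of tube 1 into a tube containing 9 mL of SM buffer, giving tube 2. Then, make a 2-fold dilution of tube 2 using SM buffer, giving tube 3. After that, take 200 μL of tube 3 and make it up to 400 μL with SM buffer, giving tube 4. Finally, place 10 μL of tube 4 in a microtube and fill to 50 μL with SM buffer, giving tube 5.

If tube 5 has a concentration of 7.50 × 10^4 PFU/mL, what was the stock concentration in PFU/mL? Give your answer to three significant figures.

3.00 × 10^7 PFU/mL

Step 1: 10 mL + 10 mL = 20 mL total → factor 20/10 = 2
Step 2: 1000 μL + 9 mL = 10000 μL total → factor 10000/1000 = 10
Step 3: 2-fold → factor 2
Step 4: 200 μL brought to 400 μL → factor 400/200 = 2
Step 5: 10 μL brought to 50 μL → factor 50/10 = 5
Overall dilution factor = 2 × 10 × 2 × 2 × 5 = 400
Stock = 7.50 × 10^4 PFU/mL × 400 = 3.00 × 10^7 PFU/mL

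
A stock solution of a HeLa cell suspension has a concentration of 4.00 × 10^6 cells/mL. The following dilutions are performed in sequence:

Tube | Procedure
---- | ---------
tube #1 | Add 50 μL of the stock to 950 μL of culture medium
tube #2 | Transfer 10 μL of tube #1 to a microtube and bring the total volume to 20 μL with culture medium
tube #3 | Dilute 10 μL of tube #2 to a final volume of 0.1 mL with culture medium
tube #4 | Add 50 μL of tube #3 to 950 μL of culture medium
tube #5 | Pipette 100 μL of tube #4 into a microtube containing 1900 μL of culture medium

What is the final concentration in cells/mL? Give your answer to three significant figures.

Step 1: 50 μL + 950 μL = 1000 μL total → factor 1000/50 = 20
Step 2: 10 μL brought to 20 μL → factor 20/10 = 2
Step 3: 10 μL brought to 0.1 mL → factor 100/10 = 10
Step 4: 50 μL + 950 μL = 1000 μL total → factor 1000/50 = 20
Step 5: 100 μL + 1900 μL = 2000 μL total → factor 2000/100 = 20
Overall dilution factor = 20 × 2 × 10 × 20 × 20 = 1.6 × 10^5
Final = 4.00 × 10^6 cells/mL / 1.6 × 10^5 = 25.0 cells/mL

25.0 cells/mL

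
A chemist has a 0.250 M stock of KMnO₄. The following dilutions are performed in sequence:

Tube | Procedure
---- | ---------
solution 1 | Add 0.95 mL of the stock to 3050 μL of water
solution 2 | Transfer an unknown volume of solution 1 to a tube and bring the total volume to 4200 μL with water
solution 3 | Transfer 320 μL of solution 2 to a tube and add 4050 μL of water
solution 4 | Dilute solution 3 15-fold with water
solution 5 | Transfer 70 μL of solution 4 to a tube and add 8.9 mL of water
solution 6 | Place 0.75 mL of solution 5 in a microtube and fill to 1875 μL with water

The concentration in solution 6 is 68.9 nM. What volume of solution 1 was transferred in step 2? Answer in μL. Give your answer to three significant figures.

320 μL

Step 1: 0.95 mL + 3050 μL = 4 mL total → factor 4/0.95 = 4.2105
Step 2: v brought to 4200 μL → factor = 4200 μL/v
Step 3: 320 μL + 4050 μL = 4370 μL total → factor 4370/320 = 13.656
Step 4: 15-fold → factor 15
Step 5: 70 μL + 8.9 mL = 8970 μL total → factor 8970/70 = 128.14
Step 6: 0.75 mL brought to 1875 μL → factor 1.875/0.75 = 2.5
Product of known-step factors = 2.7631 × 10^5
Overall factor = 0.250 M / (68.9 nM) = 3.6284 × 10^6
Step-2 factor = 3.6284 × 10^6 / 2.7631 × 10^5 = 13.132
v = 4200 μL / 13.132 = 320 μL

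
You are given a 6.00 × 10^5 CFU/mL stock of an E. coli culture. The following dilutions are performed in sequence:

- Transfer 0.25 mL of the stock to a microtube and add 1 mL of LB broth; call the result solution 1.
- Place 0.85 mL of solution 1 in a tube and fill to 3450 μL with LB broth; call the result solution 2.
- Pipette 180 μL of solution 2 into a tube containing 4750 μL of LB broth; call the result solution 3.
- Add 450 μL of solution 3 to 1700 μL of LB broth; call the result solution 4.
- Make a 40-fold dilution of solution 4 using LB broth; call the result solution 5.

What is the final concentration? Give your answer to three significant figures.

Step 1: 0.25 mL + 1 mL = 1.25 mL total → factor 1.25/0.25 = 5
Step 2: 0.85 mL brought to 3450 μL → factor 3.45/0.85 = 4.0588
Step 3: 180 μL + 4750 μL = 4930 μL total → factor 4930/180 = 27.389
Step 4: 450 μL + 1700 μL = 2150 μL total → factor 2150/450 = 4.7778
Step 5: 40-fold → factor 40
Overall dilution factor = 5 × 4.0588 × 27.389 × 4.7778 × 40 = 1.0623 × 10^5
Final = 6.00 × 10^5 CFU/mL / 1.0623 × 10^5 = 5.65 CFU/mL

5.65 CFU/mL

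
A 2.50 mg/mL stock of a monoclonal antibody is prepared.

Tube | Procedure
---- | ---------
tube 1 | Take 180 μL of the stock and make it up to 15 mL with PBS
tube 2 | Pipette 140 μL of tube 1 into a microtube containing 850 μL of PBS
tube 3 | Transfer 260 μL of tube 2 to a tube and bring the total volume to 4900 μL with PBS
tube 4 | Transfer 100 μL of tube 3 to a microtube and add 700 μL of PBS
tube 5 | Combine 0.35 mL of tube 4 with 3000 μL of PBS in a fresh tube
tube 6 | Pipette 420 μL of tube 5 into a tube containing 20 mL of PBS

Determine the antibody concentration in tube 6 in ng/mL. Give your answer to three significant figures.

0.0605 ng/mL

Step 1: 180 μL brought to 15 mL → factor 15000/180 = 83.333
Step 2: 140 μL + 850 μL = 990 μL total → factor 990/140 = 7.0714
Step 3: 260 μL brought to 4900 μL → factor 4900/260 = 18.846
Step 4: 100 μL + 700 μL = 800 μL total → factor 800/100 = 8
Step 5: 0.35 mL + 3000 μL = 3.35 mL total → factor 3.35/0.35 = 9.5714
Step 6: 420 μL + 20 mL = 20420 μL total → factor 20420/420 = 48.619
Overall dilution factor = 83.333 × 7.0714 × 18.846 × 8 × 9.5714 × 48.619 = 4.1345 × 10^7
Final = 2.50 mg/mL / 4.1345 × 10^7 = 6.047 × 10^-8 mg/mL = 0.0605 ng/mL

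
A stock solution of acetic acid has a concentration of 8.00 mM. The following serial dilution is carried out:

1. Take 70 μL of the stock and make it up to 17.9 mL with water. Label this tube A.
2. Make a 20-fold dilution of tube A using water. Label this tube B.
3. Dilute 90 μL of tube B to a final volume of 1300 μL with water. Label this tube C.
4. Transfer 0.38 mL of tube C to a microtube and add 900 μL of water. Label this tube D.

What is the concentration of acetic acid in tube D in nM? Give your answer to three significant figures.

32.1 nM

Step 1: 70 μL brought to 17.9 mL → factor 17900/70 = 255.71
Step 2: 20-fold → factor 20
Step 3: 90 μL brought to 1300 μL → factor 1300/90 = 14.444
Step 4: 0.38 mL + 900 μL = 1.28 mL total → factor 1.28/0.38 = 3.3684
Overall dilution factor = 255.71 × 20 × 14.444 × 3.3684 = 2.4884 × 10^5
Final = 8.00 mM / 2.4884 × 10^5 = 3.215 × 10^-5 mM = 32.1 nM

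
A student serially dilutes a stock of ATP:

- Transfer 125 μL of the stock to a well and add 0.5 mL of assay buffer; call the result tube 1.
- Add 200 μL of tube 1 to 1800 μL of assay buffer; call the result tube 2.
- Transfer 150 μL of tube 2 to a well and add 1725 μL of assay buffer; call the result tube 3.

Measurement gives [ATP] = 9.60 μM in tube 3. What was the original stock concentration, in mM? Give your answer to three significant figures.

6.00 mM

Step 1: 125 μL + 0.5 mL = 625 μL total → factor 625/125 = 5
Step 2: 200 μL + 1800 μL = 2000 μL total → factor 2000/200 = 10
Step 3: 150 μL + 1725 μL = 1875 μL total → factor 1875/150 = 12.5
Overall dilution factor = 5 × 10 × 12.5 = 625
Stock = 9.60 μM × 625 = 6000 μM = 6.00 mM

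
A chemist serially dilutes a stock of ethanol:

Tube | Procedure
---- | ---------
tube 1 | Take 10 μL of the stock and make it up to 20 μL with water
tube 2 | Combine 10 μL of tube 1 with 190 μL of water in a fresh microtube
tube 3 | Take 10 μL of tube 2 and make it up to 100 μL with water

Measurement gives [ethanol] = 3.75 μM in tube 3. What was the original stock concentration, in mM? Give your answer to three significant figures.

1.50 mM

Step 1: 10 μL brought to 20 μL → factor 20/10 = 2
Step 2: 10 μL + 190 μL = 200 μL total → factor 200/10 = 20
Step 3: 10 μL brought to 100 μL → factor 100/10 = 10
Overall dilution factor = 2 × 20 × 10 = 400
Stock = 3.75 μM × 400 = 1500 μM = 1.50 mM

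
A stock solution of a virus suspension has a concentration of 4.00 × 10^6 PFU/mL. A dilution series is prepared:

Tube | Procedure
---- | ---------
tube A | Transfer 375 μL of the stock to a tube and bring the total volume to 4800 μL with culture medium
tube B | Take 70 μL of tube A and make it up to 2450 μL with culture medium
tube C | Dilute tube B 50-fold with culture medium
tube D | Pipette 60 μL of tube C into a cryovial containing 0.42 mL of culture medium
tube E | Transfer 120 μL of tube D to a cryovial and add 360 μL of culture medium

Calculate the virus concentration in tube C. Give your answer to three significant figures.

179 PFU/mL

Step 1: 375 μL brought to 4800 μL → factor 4800/375 = 12.8
Step 2: 70 μL brought to 2450 μL → factor 2450/70 = 35
Step 3: 50-fold → factor 50
Dilution factor through tube C = 12.8 × 35 × 50 = 22400
[tube C] = 4.00 × 10^6 PFU/mL / 22400 = 179 PFU/mL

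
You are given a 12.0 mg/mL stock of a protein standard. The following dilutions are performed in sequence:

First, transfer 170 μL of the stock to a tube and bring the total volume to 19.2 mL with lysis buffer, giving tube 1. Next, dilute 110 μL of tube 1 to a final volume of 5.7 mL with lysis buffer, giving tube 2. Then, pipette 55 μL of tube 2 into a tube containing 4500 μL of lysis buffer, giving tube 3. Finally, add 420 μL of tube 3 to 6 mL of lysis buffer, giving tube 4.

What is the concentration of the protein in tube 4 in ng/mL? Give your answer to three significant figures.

1.62 ng/mL

Step 1: 170 μL brought to 19.2 mL → factor 19200/170 = 112.94
Step 2: 110 μL brought to 5.7 mL → factor 5700/110 = 51.818
Step 3: 55 μL + 4500 μL = 4555 μL total → factor 4555/55 = 82.818
Step 4: 420 μL + 6 mL = 6420 μL total → factor 6420/420 = 15.286
Overall dilution factor = 112.94 × 51.818 × 82.818 × 15.286 = 7.4088 × 10^6
Final = 12.0 mg/mL / 7.4088 × 10^6 = 1.620 × 10^-6 mg/mL = 1.62 ng/mL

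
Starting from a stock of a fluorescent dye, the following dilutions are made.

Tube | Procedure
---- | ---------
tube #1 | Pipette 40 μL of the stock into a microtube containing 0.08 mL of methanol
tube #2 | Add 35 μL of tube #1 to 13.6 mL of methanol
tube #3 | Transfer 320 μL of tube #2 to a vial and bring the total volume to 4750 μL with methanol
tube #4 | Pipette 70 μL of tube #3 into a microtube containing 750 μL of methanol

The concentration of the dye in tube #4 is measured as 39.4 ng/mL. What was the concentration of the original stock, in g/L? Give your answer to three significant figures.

8.01 g/L

Step 1: 40 μL + 0.08 mL = 120 μL total → factor 120/40 = 3
Step 2: 35 μL + 13.6 mL = 13635 μL total → factor 13635/35 = 389.57
Step 3: 320 μL brought to 4750 μL → factor 4750/320 = 14.844
Step 4: 70 μL + 750 μL = 820 μL total → factor 820/70 = 11.714
Overall dilution factor = 3 × 389.57 × 14.844 × 11.714 = 2.0322 × 10^5
Stock = 39.4 ng/mL × 2.0322 × 10^5 = 8.007 × 10^6 ng/mL = 8.01 g/L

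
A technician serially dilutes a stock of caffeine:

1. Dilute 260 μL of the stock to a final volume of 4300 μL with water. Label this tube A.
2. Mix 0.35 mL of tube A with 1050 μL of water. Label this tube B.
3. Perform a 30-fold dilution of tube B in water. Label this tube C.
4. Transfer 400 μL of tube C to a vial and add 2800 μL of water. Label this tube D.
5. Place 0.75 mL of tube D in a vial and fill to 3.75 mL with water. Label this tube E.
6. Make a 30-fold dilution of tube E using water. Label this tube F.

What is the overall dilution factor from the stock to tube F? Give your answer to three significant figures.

Step 1: 260 μL brought to 4300 μL → factor 4300/260 = 16.538
Step 2: 0.35 mL + 1050 μL = 1.4 mL total → factor 1.4/0.35 = 4
Step 3: 30-fold → factor 30
Step 4: 400 μL + 2800 μL = 3200 μL total → factor 3200/400 = 8
Step 5: 0.75 mL brought to 3.75 mL → factor 3.75/0.75 = 5
Step 6: 30-fold → factor 30
Overall dilution factor = 16.538 × 4 × 30 × 8 × 5 × 30 = 2.3815 × 10^6

2.38 × 10^6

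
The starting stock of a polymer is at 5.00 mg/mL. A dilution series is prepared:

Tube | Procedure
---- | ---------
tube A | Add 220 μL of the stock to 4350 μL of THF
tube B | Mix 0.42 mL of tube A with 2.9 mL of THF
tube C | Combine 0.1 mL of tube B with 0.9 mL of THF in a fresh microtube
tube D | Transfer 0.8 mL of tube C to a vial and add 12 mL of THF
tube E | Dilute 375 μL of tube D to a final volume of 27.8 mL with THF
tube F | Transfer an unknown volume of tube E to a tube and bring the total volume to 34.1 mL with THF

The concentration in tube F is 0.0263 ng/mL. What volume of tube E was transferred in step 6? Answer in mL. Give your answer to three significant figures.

Step 1: 220 μL + 4350 μL = 4570 μL total → factor 4570/220 = 20.773
Step 2: 0.42 mL + 2.9 mL = 3.32 mL total → factor 3.32/0.42 = 7.9048
Step 3: 0.1 mL + 0.9 mL = 1 mL total → factor 1/0.1 = 10
Step 4: 0.8 mL + 12 mL = 12.8 mL total → factor 12.8/0.8 = 16
Step 5: 375 μL brought to 27.8 mL → factor 27800/375 = 74.133
Step 6: v brought to 34.1 mL → factor = 34.1 mL/v
Product of known-step factors = 1.9477 × 10^6
Overall factor = 5.00 mg/mL / (0.0263 ng/mL) = 1.9011 × 10^8
Step-6 factor = 1.9011 × 10^8 / 1.9477 × 10^6 = 97.611
v = 34.1 mL / 97.611 = 0.349 mL

0.349 mL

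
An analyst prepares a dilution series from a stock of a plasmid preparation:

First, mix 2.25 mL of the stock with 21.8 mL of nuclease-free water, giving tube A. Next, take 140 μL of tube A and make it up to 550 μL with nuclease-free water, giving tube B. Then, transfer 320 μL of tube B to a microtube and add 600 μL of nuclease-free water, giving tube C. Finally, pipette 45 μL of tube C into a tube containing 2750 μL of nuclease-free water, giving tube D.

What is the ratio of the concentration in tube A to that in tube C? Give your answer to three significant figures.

Step 1: 2.25 mL + 21.8 mL = 24.05 mL total → factor 24.05/2.25 = 10.689
Step 2: 140 μL brought to 550 μL → factor 550/140 = 3.9286
Step 3: 320 μL + 600 μL = 920 μL total → factor 920/320 = 2.875
Dilution factor to tube A = 10.689; to tube C = 120.73
[tube A]/[tube C] = (factor to tube C)/(factor to tube A) = 120.73/10.689 = 11.3

11.3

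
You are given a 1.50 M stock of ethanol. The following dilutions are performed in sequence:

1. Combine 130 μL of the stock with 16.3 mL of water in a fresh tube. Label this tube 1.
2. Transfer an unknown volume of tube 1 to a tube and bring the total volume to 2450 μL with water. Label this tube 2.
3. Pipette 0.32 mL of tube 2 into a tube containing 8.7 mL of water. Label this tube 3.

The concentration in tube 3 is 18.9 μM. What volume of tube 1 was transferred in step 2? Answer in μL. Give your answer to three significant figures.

Step 1: 130 μL + 16.3 mL = 16430 μL total → factor 16430/130 = 126.38
Step 2: v brought to 2450 μL → factor = 2450 μL/v
Step 3: 0.32 mL + 8.7 mL = 9.02 mL total → factor 9.02/0.32 = 28.188
Product of known-step factors = 3562.5
Overall factor = 1.50 M / (18.9 μM) = 79365
Step-2 factor = 79365 / 3562.5 = 22.278
v = 2450 μL / 22.278 = 110 μL

110 μL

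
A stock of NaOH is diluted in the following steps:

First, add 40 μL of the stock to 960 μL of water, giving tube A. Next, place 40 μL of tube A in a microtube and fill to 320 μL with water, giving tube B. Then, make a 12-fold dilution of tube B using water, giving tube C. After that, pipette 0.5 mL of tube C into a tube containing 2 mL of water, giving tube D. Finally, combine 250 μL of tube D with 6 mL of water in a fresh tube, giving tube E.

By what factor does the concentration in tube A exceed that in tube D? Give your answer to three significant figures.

Step 1: 40 μL + 960 μL = 1000 μL total → factor 1000/40 = 25
Step 2: 40 μL brought to 320 μL → factor 320/40 = 8
Step 3: 12-fold → factor 12
Step 4: 0.5 mL + 2 mL = 2.5 mL total → factor 2.5/0.5 = 5
Dilution factor to tube A = 25; to tube D = 12000
[tube A]/[tube D] = (factor to tube D)/(factor to tube A) = 12000/25 = 480

480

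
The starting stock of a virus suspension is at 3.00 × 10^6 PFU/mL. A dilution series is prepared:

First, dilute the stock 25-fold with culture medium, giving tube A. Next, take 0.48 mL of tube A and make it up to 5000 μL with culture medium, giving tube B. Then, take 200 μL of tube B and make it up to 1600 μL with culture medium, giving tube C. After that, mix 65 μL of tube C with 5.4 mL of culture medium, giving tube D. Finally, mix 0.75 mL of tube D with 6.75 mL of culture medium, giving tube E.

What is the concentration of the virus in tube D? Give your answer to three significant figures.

17.1 PFU/mL

Step 1: 25-fold → factor 25
Step 2: 0.48 mL brought to 5000 μL → factor 5/0.48 = 10.417
Step 3: 200 μL brought to 1600 μL → factor 1600/200 = 8
Step 4: 65 μL + 5.4 mL = 5465 μL total → factor 5465/65 = 84.077
Dilution factor through tube D = 25 × 10.417 × 8 × 84.077 = 1.7516 × 10^5
[tube D] = 3.00 × 10^6 PFU/mL / 1.7516 × 10^5 = 17.1 PFU/mL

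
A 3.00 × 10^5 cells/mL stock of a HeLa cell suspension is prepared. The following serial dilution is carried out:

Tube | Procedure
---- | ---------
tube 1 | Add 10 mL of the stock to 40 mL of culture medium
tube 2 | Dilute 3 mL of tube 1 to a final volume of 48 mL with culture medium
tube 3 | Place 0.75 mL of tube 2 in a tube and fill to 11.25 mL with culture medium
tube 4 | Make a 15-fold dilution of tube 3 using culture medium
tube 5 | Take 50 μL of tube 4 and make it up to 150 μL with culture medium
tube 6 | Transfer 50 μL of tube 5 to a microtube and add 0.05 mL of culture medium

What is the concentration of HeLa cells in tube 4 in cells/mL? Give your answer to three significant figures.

16.7 cells/mL

Step 1: 10 mL + 40 mL = 50 mL total → factor 50/10 = 5
Step 2: 3 mL brought to 48 mL → factor 48/3 = 16
Step 3: 0.75 mL brought to 11.25 mL → factor 11.25/0.75 = 15
Step 4: 15-fold → factor 15
Dilution factor through tube 4 = 5 × 16 × 15 × 15 = 18000
[tube 4] = 3.00 × 10^5 cells/mL / 18000 = 16.7 cells/mL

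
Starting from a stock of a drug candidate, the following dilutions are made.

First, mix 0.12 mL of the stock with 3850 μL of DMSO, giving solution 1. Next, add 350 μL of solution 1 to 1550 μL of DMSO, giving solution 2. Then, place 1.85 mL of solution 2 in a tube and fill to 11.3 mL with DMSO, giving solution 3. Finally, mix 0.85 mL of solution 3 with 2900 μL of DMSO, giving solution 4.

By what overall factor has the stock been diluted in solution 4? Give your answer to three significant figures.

4.84 × 10^3

Step 1: 0.12 mL + 3850 μL = 3.97 mL total → factor 3.97/0.12 = 33.083
Step 2: 350 μL + 1550 μL = 1900 μL total → factor 1900/350 = 5.4286
Step 3: 1.85 mL brought to 11.3 mL → factor 11.3/1.85 = 6.1081
Step 4: 0.85 mL + 2900 μL = 3.75 mL total → factor 3.75/0.85 = 4.4118
Overall dilution factor = 33.083 × 5.4286 × 6.1081 × 4.4118 = 4839.6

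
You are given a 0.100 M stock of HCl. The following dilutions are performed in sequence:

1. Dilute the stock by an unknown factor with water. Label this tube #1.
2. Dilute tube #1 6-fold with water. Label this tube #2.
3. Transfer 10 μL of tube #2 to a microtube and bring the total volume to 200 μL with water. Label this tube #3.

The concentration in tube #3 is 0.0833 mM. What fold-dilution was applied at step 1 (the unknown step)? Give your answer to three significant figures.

Step 1: unknown factor x
Step 2: 6-fold → factor 6
Step 3: 10 μL brought to 200 μL → factor 200/10 = 20
Product of known-step factors = 120
Overall factor = 0.100 M / (0.0833 mM) = 1200.5
x = 1200.5 / 120 = 10.0

10.0-fold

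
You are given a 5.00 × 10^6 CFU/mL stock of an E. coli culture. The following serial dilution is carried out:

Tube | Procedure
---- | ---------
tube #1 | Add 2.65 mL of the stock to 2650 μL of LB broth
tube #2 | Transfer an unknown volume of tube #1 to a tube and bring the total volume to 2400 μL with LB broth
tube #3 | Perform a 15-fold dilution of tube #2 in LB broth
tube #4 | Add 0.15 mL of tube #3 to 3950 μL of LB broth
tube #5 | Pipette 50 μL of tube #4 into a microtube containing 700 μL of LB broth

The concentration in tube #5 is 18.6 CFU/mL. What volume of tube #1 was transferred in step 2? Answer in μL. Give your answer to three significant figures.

Step 1: 2.65 mL + 2650 μL = 5.3 mL total → factor 5.3/2.65 = 2
Step 2: v brought to 2400 μL → factor = 2400 μL/v
Step 3: 15-fold → factor 15
Step 4: 0.15 mL + 3950 μL = 4.1 mL total → factor 4.1/0.15 = 27.333
Step 5: 50 μL + 700 μL = 750 μL total → factor 750/50 = 15
Product of known-step factors = 12300
Overall factor = 5.00 × 10^6 CFU/mL / (18.6 CFU/mL) = 2.6882 × 10^5
Step-2 factor = 2.6882 × 10^5 / 12300 = 21.855
v = 2400 μL / 21.855 = 110 μL

110 μL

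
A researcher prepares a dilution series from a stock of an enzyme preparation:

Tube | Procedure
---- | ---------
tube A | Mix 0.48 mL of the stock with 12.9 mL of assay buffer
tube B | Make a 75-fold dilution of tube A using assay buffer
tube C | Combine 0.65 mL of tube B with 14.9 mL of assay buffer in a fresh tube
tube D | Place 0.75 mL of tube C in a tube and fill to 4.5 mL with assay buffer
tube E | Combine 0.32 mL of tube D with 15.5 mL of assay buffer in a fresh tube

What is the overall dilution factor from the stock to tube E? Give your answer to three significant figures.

1.48 × 10^7

Step 1: 0.48 mL + 12.9 mL = 13.38 mL total → factor 13.38/0.48 = 27.875
Step 2: 75-fold → factor 75
Step 3: 0.65 mL + 14.9 mL = 15.55 mL total → factor 15.55/0.65 = 23.923
Step 4: 0.75 mL brought to 4.5 mL → factor 4.5/0.75 = 6
Step 5: 0.32 mL + 15.5 mL = 15.82 mL total → factor 15.82/0.32 = 49.438
Overall dilution factor = 27.875 × 75 × 23.923 × 6 × 49.438 = 1.4835 × 10^7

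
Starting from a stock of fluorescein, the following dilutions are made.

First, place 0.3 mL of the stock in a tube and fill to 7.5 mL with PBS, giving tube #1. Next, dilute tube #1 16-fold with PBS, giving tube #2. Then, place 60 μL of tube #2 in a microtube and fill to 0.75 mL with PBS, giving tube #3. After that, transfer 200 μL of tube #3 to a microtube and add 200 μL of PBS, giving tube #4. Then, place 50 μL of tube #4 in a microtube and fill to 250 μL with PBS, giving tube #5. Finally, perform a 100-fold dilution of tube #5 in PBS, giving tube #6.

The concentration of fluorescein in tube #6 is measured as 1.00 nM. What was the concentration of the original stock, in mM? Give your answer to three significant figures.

Step 1: 0.3 mL brought to 7.5 mL → factor 7.5/0.3 = 25
Step 2: 16-fold → factor 16
Step 3: 60 μL brought to 0.75 mL → factor 750/60 = 12.5
Step 4: 200 μL + 200 μL = 400 μL total → factor 400/200 = 2
Step 5: 50 μL brought to 250 μL → factor 250/50 = 5
Step 6: 100-fold → factor 100
Overall dilution factor = 25 × 16 × 12.5 × 2 × 5 × 100 = 5 × 10^6
Stock = 1.00 nM × 5 × 10^6 = 5.000 × 10^6 nM = 5.00 mM

5.00 mM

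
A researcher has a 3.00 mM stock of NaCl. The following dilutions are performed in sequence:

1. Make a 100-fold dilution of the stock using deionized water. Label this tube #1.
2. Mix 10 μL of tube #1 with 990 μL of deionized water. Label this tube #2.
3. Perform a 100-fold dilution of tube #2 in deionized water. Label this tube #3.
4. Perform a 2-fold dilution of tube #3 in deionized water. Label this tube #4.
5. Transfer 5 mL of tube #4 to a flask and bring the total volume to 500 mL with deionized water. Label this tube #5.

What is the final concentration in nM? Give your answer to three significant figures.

Step 1: 100-fold → factor 100
Step 2: 10 μL + 990 μL = 1000 μL total → factor 1000/10 = 100
Step 3: 100-fold → factor 100
Step 4: 2-fold → factor 2
Step 5: 5 mL brought to 500 mL → factor 500/5 = 100
Overall dilution factor = 100 × 100 × 100 × 2 × 100 = 2 × 10^8
Final = 3.00 mM / 2 × 10^8 = 1.500 × 10^-8 mM = 0.0150 nM

0.0150 nM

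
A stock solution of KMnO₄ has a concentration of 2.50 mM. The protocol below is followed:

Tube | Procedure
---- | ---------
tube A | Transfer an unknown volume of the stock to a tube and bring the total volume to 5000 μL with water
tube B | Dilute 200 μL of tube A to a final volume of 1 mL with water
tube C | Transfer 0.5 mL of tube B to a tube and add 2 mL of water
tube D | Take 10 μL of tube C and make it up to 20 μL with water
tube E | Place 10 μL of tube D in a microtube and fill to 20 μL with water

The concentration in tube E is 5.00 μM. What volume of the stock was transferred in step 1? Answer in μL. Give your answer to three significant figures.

1.00 × 10^3 μL

Step 1: v brought to 5000 μL → factor = 5000 μL/v
Step 2: 200 μL brought to 1 mL → factor 1000/200 = 5
Step 3: 0.5 mL + 2 mL = 2.5 mL total → factor 2.5/0.5 = 5
Step 4: 10 μL brought to 20 μL → factor 20/10 = 2
Step 5: 10 μL brought to 20 μL → factor 20/10 = 2
Product of known-step factors = 100
Overall factor = 2.50 mM / (5.00 μM) = 500
Step-1 factor = 500 / 100 = 5
v = 5000 μL / 5 = 1.00 × 10^3 μL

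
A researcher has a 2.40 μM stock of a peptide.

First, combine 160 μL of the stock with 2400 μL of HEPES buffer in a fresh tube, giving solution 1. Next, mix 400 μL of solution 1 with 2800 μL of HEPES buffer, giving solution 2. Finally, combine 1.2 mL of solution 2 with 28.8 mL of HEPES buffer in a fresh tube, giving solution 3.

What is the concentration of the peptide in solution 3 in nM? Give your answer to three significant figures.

0.750 nM

Step 1: 160 μL + 2400 μL = 2560 μL total → factor 2560/160 = 16
Step 2: 400 μL + 2800 μL = 3200 μL total → factor 3200/400 = 8
Step 3: 1.2 mL + 28.8 mL = 30 mL total → factor 30/1.2 = 25
Overall dilution factor = 16 × 8 × 25 = 3200
Final = 2.40 μM / 3200 = 0.0007500 μM = 0.750 nM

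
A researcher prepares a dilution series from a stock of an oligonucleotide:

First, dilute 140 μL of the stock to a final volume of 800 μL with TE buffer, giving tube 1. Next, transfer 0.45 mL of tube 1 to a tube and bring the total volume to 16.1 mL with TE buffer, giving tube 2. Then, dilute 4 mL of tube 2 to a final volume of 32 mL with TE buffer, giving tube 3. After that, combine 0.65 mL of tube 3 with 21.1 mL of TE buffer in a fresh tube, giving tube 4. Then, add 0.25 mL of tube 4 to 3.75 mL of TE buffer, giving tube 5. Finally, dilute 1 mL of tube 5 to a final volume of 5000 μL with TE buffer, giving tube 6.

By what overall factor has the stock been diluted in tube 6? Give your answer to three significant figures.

4.38 × 10^6

Step 1: 140 μL brought to 800 μL → factor 800/140 = 5.7143
Step 2: 0.45 mL brought to 16.1 mL → factor 16.1/0.45 = 35.778
Step 3: 4 mL brought to 32 mL → factor 32/4 = 8
Step 4: 0.65 mL + 21.1 mL = 21.75 mL total → factor 21.75/0.65 = 33.462
Step 5: 0.25 mL + 3.75 mL = 4 mL total → factor 4/0.25 = 16
Step 6: 1 mL brought to 5000 μL → factor 5/1 = 5
Overall dilution factor = 5.7143 × 35.778 × 8 × 33.462 × 16 × 5 = 4.3783 × 10^6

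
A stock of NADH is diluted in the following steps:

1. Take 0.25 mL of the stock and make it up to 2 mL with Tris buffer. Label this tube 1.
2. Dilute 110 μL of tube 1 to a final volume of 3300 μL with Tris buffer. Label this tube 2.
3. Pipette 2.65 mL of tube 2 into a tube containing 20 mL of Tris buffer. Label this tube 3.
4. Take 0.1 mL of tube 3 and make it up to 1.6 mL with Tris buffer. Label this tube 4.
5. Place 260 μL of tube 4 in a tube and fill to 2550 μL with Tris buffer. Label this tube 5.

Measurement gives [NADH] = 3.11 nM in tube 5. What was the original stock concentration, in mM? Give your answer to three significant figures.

Step 1: 0.25 mL brought to 2 mL → factor 2/0.25 = 8
Step 2: 110 μL brought to 3300 μL → factor 3300/110 = 30
Step 3: 2.65 mL + 20 mL = 22.65 mL total → factor 22.65/2.65 = 8.5472
Step 4: 0.1 mL brought to 1.6 mL → factor 1.6/0.1 = 16
Step 5: 260 μL brought to 2550 μL → factor 2550/260 = 9.8077
Overall dilution factor = 8 × 30 × 8.5472 × 16 × 9.8077 = 3.219 × 10^5
Stock = 3.11 nM × 3.219 × 10^5 = 1.001 × 10^6 nM = 1.00 mM

1.00 mM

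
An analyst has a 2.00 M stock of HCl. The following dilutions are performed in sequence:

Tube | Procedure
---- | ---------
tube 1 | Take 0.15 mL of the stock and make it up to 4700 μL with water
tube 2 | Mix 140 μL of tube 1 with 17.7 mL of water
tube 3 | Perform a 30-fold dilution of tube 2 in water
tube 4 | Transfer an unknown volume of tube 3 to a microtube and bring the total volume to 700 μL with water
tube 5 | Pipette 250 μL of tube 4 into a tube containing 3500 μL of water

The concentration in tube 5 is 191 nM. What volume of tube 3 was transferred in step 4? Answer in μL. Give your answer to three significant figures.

120 μL

Step 1: 0.15 mL brought to 4700 μL → factor 4.7/0.15 = 31.333
Step 2: 140 μL + 17.7 mL = 17840 μL total → factor 17840/140 = 127.43
Step 3: 30-fold → factor 30
Step 4: v brought to 700 μL → factor = 700 μL/v
Step 5: 250 μL + 3500 μL = 3750 μL total → factor 3750/250 = 15
Product of known-step factors = 1.7967 × 10^6
Overall factor = 2.00 M / (191 nM) = 1.0471 × 10^7
Step-4 factor = 1.0471 × 10^7 / 1.7967 × 10^6 = 5.8279
v = 700 μL / 5.8279 = 120 μL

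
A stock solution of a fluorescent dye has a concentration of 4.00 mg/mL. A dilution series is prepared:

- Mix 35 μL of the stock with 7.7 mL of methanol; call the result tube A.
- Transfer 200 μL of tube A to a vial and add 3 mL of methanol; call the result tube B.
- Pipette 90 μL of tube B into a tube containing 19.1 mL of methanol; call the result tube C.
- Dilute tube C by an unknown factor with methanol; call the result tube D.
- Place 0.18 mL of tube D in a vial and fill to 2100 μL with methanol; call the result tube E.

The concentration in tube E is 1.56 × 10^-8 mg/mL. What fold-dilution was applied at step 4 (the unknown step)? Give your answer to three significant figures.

29.2-fold

Step 1: 35 μL + 7.7 mL = 7735 μL total → factor 7735/35 = 221
Step 2: 200 μL + 3 mL = 3200 μL total → factor 3200/200 = 16
Step 3: 90 μL + 19.1 mL = 19190 μL total → factor 19190/90 = 213.22
Step 4: unknown factor x
Step 5: 0.18 mL brought to 2100 μL → factor 2.1/0.18 = 11.667
Product of known-step factors = 8.7961 × 10^6
Overall factor = 4.00 mg/mL / (1.56 × 10^-8 mg/mL) = 2.5641 × 10^8
x = 2.5641 × 10^8 / 8.7961 × 10^6 = 29.2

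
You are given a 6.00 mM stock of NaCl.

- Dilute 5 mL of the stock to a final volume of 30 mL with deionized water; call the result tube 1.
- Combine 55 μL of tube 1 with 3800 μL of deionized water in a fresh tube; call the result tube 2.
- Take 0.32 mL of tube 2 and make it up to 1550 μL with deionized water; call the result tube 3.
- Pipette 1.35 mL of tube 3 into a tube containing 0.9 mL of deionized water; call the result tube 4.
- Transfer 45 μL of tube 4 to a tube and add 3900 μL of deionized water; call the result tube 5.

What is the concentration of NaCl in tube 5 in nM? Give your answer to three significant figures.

Step 1: 5 mL brought to 30 mL → factor 30/5 = 6
Step 2: 55 μL + 3800 μL = 3855 μL total → factor 3855/55 = 70.091
Step 3: 0.32 mL brought to 1550 μL → factor 1.55/0.32 = 4.8438
Step 4: 1.35 mL + 0.9 mL = 2.25 mL total → factor 2.25/1.35 = 1.6667
Step 5: 45 μL + 3900 μL = 3945 μL total → factor 3945/45 = 87.667
Overall dilution factor = 6 × 70.091 × 4.8438 × 1.6667 × 87.667 = 2.9763 × 10^5
Final = 6.00 mM / 2.9763 × 10^5 = 2.016 × 10^-5 mM = 20.2 nM

20.2 nM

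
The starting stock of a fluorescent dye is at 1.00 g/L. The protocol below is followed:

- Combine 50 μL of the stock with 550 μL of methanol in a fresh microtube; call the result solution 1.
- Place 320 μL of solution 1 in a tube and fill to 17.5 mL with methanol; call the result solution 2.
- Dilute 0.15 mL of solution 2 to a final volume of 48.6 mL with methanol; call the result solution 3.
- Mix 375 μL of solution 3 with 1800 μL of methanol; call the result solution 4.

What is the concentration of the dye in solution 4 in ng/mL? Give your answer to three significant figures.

0.811 ng/mL

Step 1: 50 μL + 550 μL = 600 μL total → factor 600/50 = 12
Step 2: 320 μL brought to 17.5 mL → factor 17500/320 = 54.688
Step 3: 0.15 mL brought to 48.6 mL → factor 48.6/0.15 = 324
Step 4: 375 μL + 1800 μL = 2175 μL total → factor 2175/375 = 5.8
Dilution factor through solution 4 = 12 × 54.688 × 324 × 5.8 = 1.2332 × 10^6
[solution 4] = 1.00 g/L / 1.2332 × 10^6 = 8.109 × 10^-7 g/L = 0.811 ng/mL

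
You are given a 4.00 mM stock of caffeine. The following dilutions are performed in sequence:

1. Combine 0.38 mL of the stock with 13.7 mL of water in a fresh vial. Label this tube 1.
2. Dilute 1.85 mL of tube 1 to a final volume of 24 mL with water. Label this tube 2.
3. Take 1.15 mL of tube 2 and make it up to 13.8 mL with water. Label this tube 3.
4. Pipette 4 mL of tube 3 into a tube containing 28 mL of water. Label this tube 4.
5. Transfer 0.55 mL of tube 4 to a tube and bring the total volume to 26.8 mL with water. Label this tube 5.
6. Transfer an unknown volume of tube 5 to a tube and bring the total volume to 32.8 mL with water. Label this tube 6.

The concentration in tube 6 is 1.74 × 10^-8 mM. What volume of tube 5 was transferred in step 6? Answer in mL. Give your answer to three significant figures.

0.321 mL

Step 1: 0.38 mL + 13.7 mL = 14.08 mL total → factor 14.08/0.38 = 37.053
Step 2: 1.85 mL brought to 24 mL → factor 24/1.85 = 12.973
Step 3: 1.15 mL brought to 13.8 mL → factor 13.8/1.15 = 12
Step 4: 4 mL + 28 mL = 32 mL total → factor 32/4 = 8
Step 5: 0.55 mL brought to 26.8 mL → factor 26.8/0.55 = 48.727
Step 6: v brought to 32.8 mL → factor = 32.8 mL/v
Product of known-step factors = 2.2485 × 10^6
Overall factor = 4.00 mM / (1.74 × 10^-8 mM) = 2.2989 × 10^8
Step-6 factor = 2.2989 × 10^8 / 2.2485 × 10^6 = 102.24
v = 32.8 mL / 102.24 = 0.321 mL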